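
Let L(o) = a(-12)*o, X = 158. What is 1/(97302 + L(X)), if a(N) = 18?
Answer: 1/100146 ≈ 9.9854e-6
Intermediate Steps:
L(o) = 18*o
1/(97302 + L(X)) = 1/(97302 + 18*158) = 1/(97302 + 2844) = 1/100146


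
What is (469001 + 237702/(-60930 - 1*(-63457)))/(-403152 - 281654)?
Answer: -1185403229/1730504762 ≈ -0.68500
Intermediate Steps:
(469001 + 237702/(-60930 - 1*(-63457)))/(-403152 - 281654) = (469001 + 237702/(-60930 + 63457))/(-684806) = (469001 + 237702/2527)*(-1/684806) = (1185403229/2527)*(-1/684806) = -1185403229/1730504762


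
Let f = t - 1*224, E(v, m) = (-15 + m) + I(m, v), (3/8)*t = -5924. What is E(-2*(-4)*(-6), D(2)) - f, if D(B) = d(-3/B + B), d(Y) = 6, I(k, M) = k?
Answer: 48055/3 ≈ 16018.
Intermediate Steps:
t = -47392/3 (t = (8/3)*(-5924) = -47392/3 ≈ -15797.)
D(B) = 6
E(v, m) = -15 + 2*m (E(v, m) = (-15 + m) + m = -15 + 2*m)
f = -48064/3 (f = -47392/3 - 1*224 = -47392/3 - 224 = -48064/3 ≈ -16021.)
E(-2*(-4)*(-6), D(2)) - f = (-15 + 2*6) - 1*(-48064/3) = (-15 + 12) + 48064/3 = -3 + 48064/3 = 48055/3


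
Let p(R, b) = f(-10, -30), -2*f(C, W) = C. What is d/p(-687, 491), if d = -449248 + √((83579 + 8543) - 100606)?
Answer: -449248/5 + 2*I*√2121/5 ≈ -89850.0 + 18.422*I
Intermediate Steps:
f(C, W) = -C/2
p(R, b) = 5 (p(R, b) = -½*(-10) = 5)
d = -449248 + 2*I*√2121 (d = -449248 + √(92122 - 100606) = -449248 + √(-8484) = -449248 + 2*I*√2121 ≈ -4.4925e+5 + 92.109*I)
d/p(-687, 491) = (-449248 + 2*I*√2121)/5 = (-449248 + 2*I*√2121)*(⅕) = -449248/5 + 2*I*√2121/5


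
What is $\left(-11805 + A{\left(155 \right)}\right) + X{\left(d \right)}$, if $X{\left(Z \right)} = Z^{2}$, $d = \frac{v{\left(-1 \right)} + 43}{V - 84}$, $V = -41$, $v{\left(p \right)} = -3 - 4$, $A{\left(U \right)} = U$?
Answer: $- \frac{182029954}{15625} \approx -11650.0$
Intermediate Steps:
$v{\left(p \right)} = -7$ ($v{\left(p \right)} = -3 - 4 = -7$)
$d = - \frac{36}{125}$ ($d = \frac{-7 + 43}{-41 - 84} = \frac{36}{-125} = 36 \left(- \frac{1}{125}\right) = - \frac{36}{125} \approx -0.288$)
$\left(-11805 + A{\left(155 \right)}\right) + X{\left(d \right)} = \left(-11805 + 155\right) + \left(- \frac{36}{125}\right)^{2} = -11650 + \frac{1296}{15625} = - \frac{182029954}{15625}$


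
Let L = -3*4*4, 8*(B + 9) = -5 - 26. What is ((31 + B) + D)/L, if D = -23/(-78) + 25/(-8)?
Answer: -1193/3744 ≈ -0.31864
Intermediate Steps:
B = -103/8 (B = -9 + (-5 - 26)/8 = -9 + (⅛)*(-31) = -9 - 31/8 = -103/8 ≈ -12.875)
D = -883/312 (D = -23*(-1/78) + 25*(-⅛) = 23/78 - 25/8 = -883/312 ≈ -2.8301)
L = -48 (L = -12*4 = -48)
((31 + B) + D)/L = ((31 - 103/8) - 883/312)/(-48) = (145/8 - 883/312)*(-1/48) = (1193/78)*(-1/48) = -1193/3744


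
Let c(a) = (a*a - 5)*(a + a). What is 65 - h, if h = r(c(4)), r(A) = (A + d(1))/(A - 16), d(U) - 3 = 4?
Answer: 4585/72 ≈ 63.681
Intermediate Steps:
d(U) = 7 (d(U) = 3 + 4 = 7)
c(a) = 2*a*(-5 + a²) (c(a) = (a² - 5)*(2*a) = (-5 + a²)*(2*a) = 2*a*(-5 + a²))
r(A) = (7 + A)/(-16 + A) (r(A) = (A + 7)/(A - 16) = (7 + A)/(-16 + A))
h = 95/72 (h = (7 + 2*4*(-5 + 4²))/(-16 + 2*4*(-5 + 4²)) = (7 + 2*4*(-5 + 16))/(-16 + 2*4*(-5 + 16)) = (7 + 2*4*11)/(-16 + 2*4*11) = (7 + 88)/(-16 + 88) = 95/72 ≈ 1.3194)
65 - h = 65 - 1*95/72 = 65 - 95/72 = 4585/72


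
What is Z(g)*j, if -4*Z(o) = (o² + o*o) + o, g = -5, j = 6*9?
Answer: -1215/2 ≈ -607.50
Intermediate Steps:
j = 54
Z(o) = -o²/2 - o/4 (Z(o) = -((o² + o*o) + o)/4 = -((o² + o²) + o)/4 = -(2*o² + o)/4 = -(o + 2*o²)/4 = -o²/2 - o/4)
Z(g)*j = -¼*(-5)*(1 + 2*(-5))*54 = -¼*(-5)*(1 - 10)*54 = -¼*(-5)*(-9)*54 = -45/4*54 = -1215/2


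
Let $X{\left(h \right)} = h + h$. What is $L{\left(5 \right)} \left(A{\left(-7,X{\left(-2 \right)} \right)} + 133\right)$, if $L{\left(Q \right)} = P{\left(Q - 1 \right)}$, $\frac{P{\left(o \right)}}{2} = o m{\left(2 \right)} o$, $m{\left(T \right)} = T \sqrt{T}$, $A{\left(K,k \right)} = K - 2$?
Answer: $7936 \sqrt{2} \approx 11223.0$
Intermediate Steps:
$X{\left(h \right)} = 2 h$
$A{\left(K,k \right)} = -2 + K$ ($A{\left(K,k \right)} = K - 2 = -2 + K$)
$m{\left(T \right)} = T^{\frac{3}{2}}$
$P{\left(o \right)} = 4 \sqrt{2} o^{2}$ ($P{\left(o \right)} = 2 o 2^{\frac{3}{2}} o = 2 o 2 \sqrt{2} o = 2 \cdot 2 o \sqrt{2} o = 2 \cdot 2 \sqrt{2} o^{2} = 4 \sqrt{2} o^{2}$)
$L{\left(Q \right)} = 4 \sqrt{2} \left(-1 + Q\right)^{2}$ ($L{\left(Q \right)} = 4 \sqrt{2} \left(Q - 1\right)^{2} = 4 \sqrt{2} \left(-1 + Q\right)^{2}$)
$L{\left(5 \right)} \left(A{\left(-7,X{\left(-2 \right)} \right)} + 133\right) = 4 \sqrt{2} \left(-1 + 5\right)^{2} \left(\left(-2 - 7\right) + 133\right) = 4 \sqrt{2} \cdot 4^{2} \left(-9 + 133\right) = 4 \sqrt{2} \cdot 16 \cdot 124 = 64 \sqrt{2} \cdot 124 = 7936 \sqrt{2}$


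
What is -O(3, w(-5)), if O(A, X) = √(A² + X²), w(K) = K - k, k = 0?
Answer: -√34 ≈ -5.8309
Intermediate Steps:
w(K) = K (w(K) = K - 1*0 = K + 0 = K)
-O(3, w(-5)) = -√(3² + (-5)²) = -√(9 + 25) = -√34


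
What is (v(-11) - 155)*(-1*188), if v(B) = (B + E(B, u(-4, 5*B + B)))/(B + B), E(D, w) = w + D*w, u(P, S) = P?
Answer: 323266/11 ≈ 29388.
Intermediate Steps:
v(B) = (-4 - 3*B)/(2*B) (v(B) = (B - 4*(1 + B))/(B + B) = (B + (-4 - 4*B))/((2*B)) = (-4 - 3*B)*(1/(2*B)) = (-4 - 3*B)/(2*B))
(v(-11) - 155)*(-1*188) = ((-3/2 - 2/(-11)) - 155)*(-1*188) = ((-3/2 - 2*(-1/11)) - 155)*(-188) = ((-3/2 + 2/11) - 155)*(-188) = (-29/22 - 155)*(-188) = -3439/22*(-188) = 323266/11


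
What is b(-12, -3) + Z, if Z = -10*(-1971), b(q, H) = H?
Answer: 19707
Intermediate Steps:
Z = 19710
b(-12, -3) + Z = -3 + 19710 = 19707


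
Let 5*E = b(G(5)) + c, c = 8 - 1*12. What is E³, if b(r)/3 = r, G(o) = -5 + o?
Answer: -64/125 ≈ -0.51200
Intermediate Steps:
b(r) = 3*r
c = -4 (c = 8 - 12 = -4)
E = -⅘ (E = (3*(-5 + 5) - 4)/5 = (3*0 - 4)/5 = (0 - 4)/5 = (⅕)*(-4) = -⅘ ≈ -0.80000)
E³ = (-⅘)³ = -64/125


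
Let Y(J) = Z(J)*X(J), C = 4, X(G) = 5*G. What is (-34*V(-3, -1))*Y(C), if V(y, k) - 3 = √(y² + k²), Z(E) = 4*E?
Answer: -32640 - 10880*√10 ≈ -67046.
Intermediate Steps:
V(y, k) = 3 + √(k² + y²) (V(y, k) = 3 + √(y² + k²) = 3 + √(k² + y²))
Y(J) = 20*J² (Y(J) = (4*J)*(5*J) = 20*J²)
(-34*V(-3, -1))*Y(C) = (-34*(3 + √((-1)² + (-3)²)))*(20*4²) = (-34*(3 + √(1 + 9)))*(20*16) = -34*(3 + √10)*320 = (-102 - 34*√10)*320 = -32640 - 10880*√10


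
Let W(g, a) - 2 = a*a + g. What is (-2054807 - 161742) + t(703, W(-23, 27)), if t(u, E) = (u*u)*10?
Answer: 2725541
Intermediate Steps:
W(g, a) = 2 + g + a² (W(g, a) = 2 + (a*a + g) = 2 + (a² + g) = 2 + (g + a²) = 2 + g + a²)
t(u, E) = 10*u² (t(u, E) = u²*10 = 10*u²)
(-2054807 - 161742) + t(703, W(-23, 27)) = (-2054807 - 161742) + 10*703² = -2216549 + 10*494209 = -2216549 + 4942090 = 2725541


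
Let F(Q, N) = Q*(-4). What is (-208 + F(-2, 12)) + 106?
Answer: -94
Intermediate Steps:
F(Q, N) = -4*Q
(-208 + F(-2, 12)) + 106 = (-208 - 4*(-2)) + 106 = (-208 + 8) + 106 = -200 + 106 = -94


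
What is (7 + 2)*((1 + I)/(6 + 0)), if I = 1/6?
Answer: 7/4 ≈ 1.7500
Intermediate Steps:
I = ⅙ ≈ 0.16667
(7 + 2)*((1 + I)/(6 + 0)) = (7 + 2)*((1 + ⅙)/(6 + 0)) = 9*((7/6)/6) = 9*((7/6)*(⅙)) = 9*(7/36) = 7/4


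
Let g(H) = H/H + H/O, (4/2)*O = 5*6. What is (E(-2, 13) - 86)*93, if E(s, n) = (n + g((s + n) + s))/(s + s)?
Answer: -166749/20 ≈ -8337.5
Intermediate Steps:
O = 15 (O = (5*6)/2 = (½)*30 = 15)
g(H) = 1 + H/15 (g(H) = H/H + H/15 = 1 + H*(1/15) = 1 + H/15)
E(s, n) = (1 + 2*s/15 + 16*n/15)/(2*s) (E(s, n) = (n + (1 + ((s + n) + s)/15))/(s + s) = (n + (1 + ((n + s) + s)/15))/((2*s)) = (n + (1 + (n + 2*s)/15))*(1/(2*s)) = (n + (1 + (n/15 + 2*s/15)))*(1/(2*s)) = (n + (1 + n/15 + 2*s/15))*(1/(2*s)) = (1 + 2*s/15 + 16*n/15)*(1/(2*s)) = (1 + 2*s/15 + 16*n/15)/(2*s))
(E(-2, 13) - 86)*93 = ((1/30)*(15 + 2*(-2) + 16*13)/(-2) - 86)*93 = ((1/30)*(-½)*(15 - 4 + 208) - 86)*93 = ((1/30)*(-½)*219 - 86)*93 = (-73/20 - 86)*93 = -1793/20*93 = -166749/20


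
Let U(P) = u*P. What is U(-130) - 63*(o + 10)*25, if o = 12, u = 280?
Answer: -71050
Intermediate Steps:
U(P) = 280*P
U(-130) - 63*(o + 10)*25 = 280*(-130) - 63*(12 + 10)*25 = -36400 - 63*22*25 = -36400 - 63*550 = -36400 - 1*34650 = -36400 - 34650 = -71050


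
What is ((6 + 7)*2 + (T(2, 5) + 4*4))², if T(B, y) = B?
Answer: 1936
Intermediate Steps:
((6 + 7)*2 + (T(2, 5) + 4*4))² = ((6 + 7)*2 + (2 + 4*4))² = (13*2 + (2 + 16))² = (26 + 18)² = 44² = 1936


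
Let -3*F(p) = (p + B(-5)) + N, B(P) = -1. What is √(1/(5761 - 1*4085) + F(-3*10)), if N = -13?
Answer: √92699979/2514 ≈ 3.8298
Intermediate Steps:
F(p) = 14/3 - p/3 (F(p) = -((p - 1) - 13)/3 = -((-1 + p) - 13)/3 = -(-14 + p)/3 = 14/3 - p/3)
√(1/(5761 - 1*4085) + F(-3*10)) = √(1/(5761 - 1*4085) + (14/3 - (-1)*10)) = √(1/(5761 - 4085) + (14/3 - ⅓*(-30))) = √(1/1676 + (14/3 + 10)) = √(1/1676 + 44/3) = √(73747/5028) = √92699979/2514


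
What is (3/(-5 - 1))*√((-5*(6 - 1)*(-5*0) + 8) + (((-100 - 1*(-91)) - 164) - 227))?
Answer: -7*I*√2 ≈ -9.8995*I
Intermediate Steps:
(3/(-5 - 1))*√((-5*(6 - 1)*(-5*0) + 8) + (((-100 - 1*(-91)) - 164) - 227)) = (3/(-6))*√((-25*0 + 8) + (((-100 + 91) - 164) - 227)) = (-⅙*3)*√((-5*0 + 8) + ((-9 - 164) - 227)) = -√((0 + 8) + (-173 - 227))/2 = -√(8 - 400)/2 = -7*I*√2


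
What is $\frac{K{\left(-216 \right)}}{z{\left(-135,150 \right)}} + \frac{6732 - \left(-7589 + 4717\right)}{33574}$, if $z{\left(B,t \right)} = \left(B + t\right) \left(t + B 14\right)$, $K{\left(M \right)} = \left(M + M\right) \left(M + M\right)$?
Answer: $- \frac{83542358}{12170575} \approx -6.8643$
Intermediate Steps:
$K{\left(M \right)} = 4 M^{2}$ ($K{\left(M \right)} = 2 M 2 M = 4 M^{2}$)
$z{\left(B,t \right)} = \left(B + t\right) \left(t + 14 B\right)$
$\frac{K{\left(-216 \right)}}{z{\left(-135,150 \right)}} + \frac{6732 - \left(-7589 + 4717\right)}{33574} = \frac{4 \left(-216\right)^{2}}{150^{2} + 14 \left(-135\right)^{2} + 15 \left(-135\right) 150} + \frac{6732 - \left(-7589 + 4717\right)}{33574} = \frac{4 \cdot 46656}{22500 + 14 \cdot 18225 - 303750} + \left(6732 - -2872\right) \frac{1}{33574} = \frac{186624}{22500 + 255150 - 303750} + \left(6732 + 2872\right) \frac{1}{33574} = \frac{186624}{-26100} + 9604 \cdot \frac{1}{33574} = 186624 \left(- \frac{1}{26100}\right) + \frac{4802}{16787} = - \frac{5184}{725} + \frac{4802}{16787} = - \frac{83542358}{12170575}$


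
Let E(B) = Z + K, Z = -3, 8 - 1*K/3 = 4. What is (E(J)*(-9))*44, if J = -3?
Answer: -3564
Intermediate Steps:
K = 12 (K = 24 - 3*4 = 24 - 12 = 12)
E(B) = 9 (E(B) = -3 + 12 = 9)
(E(J)*(-9))*44 = (9*(-9))*44 = -81*44 = -3564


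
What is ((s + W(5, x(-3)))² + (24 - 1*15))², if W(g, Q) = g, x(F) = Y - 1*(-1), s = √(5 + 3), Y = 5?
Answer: 2564 + 1680*√2 ≈ 4939.9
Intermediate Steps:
s = 2*√2 (s = √8 = 2*√2 ≈ 2.8284)
x(F) = 6 (x(F) = 5 - 1*(-1) = 5 + 1 = 6)
((s + W(5, x(-3)))² + (24 - 1*15))² = ((2*√2 + 5)² + (24 - 1*15))² = ((5 + 2*√2)² + (24 - 15))² = ((5 + 2*√2)² + 9)² = (9 + (5 + 2*√2)²)²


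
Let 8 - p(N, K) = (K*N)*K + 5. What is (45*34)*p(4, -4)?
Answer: -93330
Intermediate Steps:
p(N, K) = 3 - N*K² (p(N, K) = 8 - ((K*N)*K + 5) = 8 - (N*K² + 5) = 8 - (5 + N*K²) = 8 + (-5 - N*K²) = 3 - N*K²)
(45*34)*p(4, -4) = (45*34)*(3 - 1*4*(-4)²) = 1530*(3 - 1*4*16) = 1530*(3 - 64) = 1530*(-61) = -93330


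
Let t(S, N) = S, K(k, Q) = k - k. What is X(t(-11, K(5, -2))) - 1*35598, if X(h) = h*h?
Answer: -35477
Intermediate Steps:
K(k, Q) = 0
X(h) = h²
X(t(-11, K(5, -2))) - 1*35598 = (-11)² - 1*35598 = 121 - 35598 = -35477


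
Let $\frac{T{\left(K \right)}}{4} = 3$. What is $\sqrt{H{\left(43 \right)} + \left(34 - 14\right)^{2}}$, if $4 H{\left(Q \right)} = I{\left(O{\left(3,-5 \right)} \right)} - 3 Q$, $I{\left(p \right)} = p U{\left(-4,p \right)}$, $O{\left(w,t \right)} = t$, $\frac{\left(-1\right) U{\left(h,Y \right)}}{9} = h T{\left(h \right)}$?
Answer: $\frac{i \sqrt{689}}{2} \approx 13.124 i$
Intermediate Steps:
$T{\left(K \right)} = 12$ ($T{\left(K \right)} = 4 \cdot 3 = 12$)
$U{\left(h,Y \right)} = - 108 h$ ($U{\left(h,Y \right)} = - 9 h 12 = - 9 \cdot 12 h = - 108 h$)
$I{\left(p \right)} = 432 p$ ($I{\left(p \right)} = p \left(\left(-108\right) \left(-4\right)\right) = p 432 = 432 p$)
$H{\left(Q \right)} = -540 - \frac{3 Q}{4}$ ($H{\left(Q \right)} = \frac{432 \left(-5\right) - 3 Q}{4} = \frac{-2160 - 3 Q}{4} = -540 - \frac{3 Q}{4}$)
$\sqrt{H{\left(43 \right)} + \left(34 - 14\right)^{2}} = \sqrt{\left(-540 - \frac{129}{4}\right) + \left(34 - 14\right)^{2}} = \sqrt{\left(-540 - \frac{129}{4}\right) + 20^{2}} = \sqrt{- \frac{2289}{4} + 400} = \sqrt{- \frac{689}{4}} = \frac{i \sqrt{689}}{2}$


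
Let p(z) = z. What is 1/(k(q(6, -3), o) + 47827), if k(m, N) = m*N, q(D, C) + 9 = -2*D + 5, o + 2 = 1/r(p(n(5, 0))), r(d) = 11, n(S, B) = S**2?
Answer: 11/526433 ≈ 2.0895e-5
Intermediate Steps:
o = -21/11 (o = -2 + 1/11 = -21/11 ≈ -1.9091)
q(D, C) = -4 - 2*D (q(D, C) = -9 + (-2*D + 5) = -9 + (5 - 2*D) = -4 - 2*D)
k(m, N) = N*m
1/(k(q(6, -3), o) + 47827) = 1/(-21*(-4 - 2*6)/11 + 47827) = 1/(-21*(-4 - 12)/11 + 47827) = 1/(-21/11*(-16) + 47827) = 1/(336/11 + 47827) = 1/(526433/11) = 11/526433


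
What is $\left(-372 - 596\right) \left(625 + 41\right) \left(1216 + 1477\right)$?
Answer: $-1736144784$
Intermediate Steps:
$\left(-372 - 596\right) \left(625 + 41\right) \left(1216 + 1477\right) = \left(-968\right) 666 \cdot 2693 = \left(-644688\right) 2693 = -1736144784$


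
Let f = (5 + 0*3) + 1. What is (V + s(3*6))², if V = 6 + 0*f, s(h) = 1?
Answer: 49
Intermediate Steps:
f = 6 (f = (5 + 0) + 1 = 5 + 1 = 6)
V = 6 (V = 6 + 0*6 = 6 + 0 = 6)
(V + s(3*6))² = (6 + 1)² = 7² = 49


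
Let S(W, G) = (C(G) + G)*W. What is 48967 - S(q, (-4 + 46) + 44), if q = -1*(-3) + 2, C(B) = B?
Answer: 48107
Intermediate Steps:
q = 5 (q = 3 + 2 = 5)
S(W, G) = 2*G*W (S(W, G) = (G + G)*W = (2*G)*W = 2*G*W)
48967 - S(q, (-4 + 46) + 44) = 48967 - 2*((-4 + 46) + 44)*5 = 48967 - 2*(42 + 44)*5 = 48967 - 2*86*5 = 48967 - 1*860 = 48967 - 860 = 48107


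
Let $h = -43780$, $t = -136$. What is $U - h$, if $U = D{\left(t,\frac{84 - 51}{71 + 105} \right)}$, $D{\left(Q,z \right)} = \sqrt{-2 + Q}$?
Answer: $43780 + i \sqrt{138} \approx 43780.0 + 11.747 i$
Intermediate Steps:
$U = i \sqrt{138}$ ($U = \sqrt{-2 - 136} = \sqrt{-138} = i \sqrt{138} \approx 11.747 i$)
$U - h = i \sqrt{138} - -43780 = i \sqrt{138} + 43780 = 43780 + i \sqrt{138}$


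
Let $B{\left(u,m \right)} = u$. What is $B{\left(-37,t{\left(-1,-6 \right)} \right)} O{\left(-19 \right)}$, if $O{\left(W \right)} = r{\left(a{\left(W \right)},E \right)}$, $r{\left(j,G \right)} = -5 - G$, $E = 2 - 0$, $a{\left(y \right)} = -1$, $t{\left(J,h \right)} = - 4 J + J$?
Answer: $259$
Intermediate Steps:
$t{\left(J,h \right)} = - 3 J$
$E = 2$ ($E = 2 + 0 = 2$)
$O{\left(W \right)} = -7$ ($O{\left(W \right)} = -5 - 2 = -7$)
$B{\left(-37,t{\left(-1,-6 \right)} \right)} O{\left(-19 \right)} = \left(-37\right) \left(-7\right) = 259$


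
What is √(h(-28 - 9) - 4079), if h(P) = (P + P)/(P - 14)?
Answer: I*√10605705/51 ≈ 63.856*I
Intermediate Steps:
h(P) = 2*P/(-14 + P) (h(P) = (2*P)/(-14 + P) = 2*P/(-14 + P))
√(h(-28 - 9) - 4079) = √(2*(-28 - 9)/(-14 + (-28 - 9)) - 4079) = √(2*(-37)/(-14 - 37) - 4079) = √(2*(-37)/(-51) - 4079) = √(2*(-37)*(-1/51) - 4079) = √(74/51 - 4079) = √(-207955/51) = I*√10605705/51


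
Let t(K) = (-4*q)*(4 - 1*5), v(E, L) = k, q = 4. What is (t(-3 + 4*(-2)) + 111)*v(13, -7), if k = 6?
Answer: 762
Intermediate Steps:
v(E, L) = 6
t(K) = 16 (t(K) = (-4*4)*(4 - 1*5) = -16*(4 - 5) = -16*(-1) = 16)
(t(-3 + 4*(-2)) + 111)*v(13, -7) = (16 + 111)*6 = 127*6 = 762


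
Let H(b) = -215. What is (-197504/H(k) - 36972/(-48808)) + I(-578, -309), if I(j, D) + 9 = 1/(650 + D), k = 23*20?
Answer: 814419805833/894589630 ≈ 910.38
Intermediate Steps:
k = 460
I(j, D) = -9 + 1/(650 + D)
(-197504/H(k) - 36972/(-48808)) + I(-578, -309) = (-197504/(-215) - 36972/(-48808)) + (-5849 - 9*(-309))/(650 - 309) = (-197504*(-1/215) - 36972*(-1/48808)) + (-5849 + 2781)/341 = (197504/215 + 9243/12202) + (1/341)*(-3068) = 2411931053/2623430 - 3068/341 = 814419805833/894589630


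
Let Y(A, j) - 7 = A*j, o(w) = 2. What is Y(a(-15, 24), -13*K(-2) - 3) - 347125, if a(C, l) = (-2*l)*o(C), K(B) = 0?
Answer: -346830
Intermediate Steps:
a(C, l) = -4*l (a(C, l) = -2*l*2 = -4*l)
Y(A, j) = 7 + A*j
Y(a(-15, 24), -13*K(-2) - 3) - 347125 = (7 + (-4*24)*(-13*0 - 3)) - 347125 = (7 - 96*(0 - 3)) - 347125 = (7 - 96*(-3)) - 347125 = (7 + 288) - 347125 = 295 - 347125 = -346830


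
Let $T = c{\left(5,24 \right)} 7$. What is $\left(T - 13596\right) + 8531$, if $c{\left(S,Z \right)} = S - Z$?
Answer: $-5198$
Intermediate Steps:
$T = -133$ ($T = \left(5 - 24\right) 7 = \left(-19\right) 7 = -133$)
$\left(T - 13596\right) + 8531 = \left(-133 - 13596\right) + 8531 = -13729 + 8531 = -5198$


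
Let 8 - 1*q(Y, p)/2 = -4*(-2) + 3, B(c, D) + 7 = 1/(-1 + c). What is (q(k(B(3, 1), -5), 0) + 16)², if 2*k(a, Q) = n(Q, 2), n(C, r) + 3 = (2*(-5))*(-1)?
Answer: 100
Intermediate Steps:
B(c, D) = -7 + 1/(-1 + c)
n(C, r) = 7 (n(C, r) = -3 + (2*(-5))*(-1) = -3 - 10*(-1) = -3 + 10 = 7)
k(a, Q) = 7/2 (k(a, Q) = (½)*7 = 7/2)
q(Y, p) = -6 (q(Y, p) = 16 - 2*(-4*(-2) + 3) = 16 - 2*(8 + 3) = 16 - 2*11 = 16 - 22 = -6)
(q(k(B(3, 1), -5), 0) + 16)² = (-6 + 16)² = 10² = 100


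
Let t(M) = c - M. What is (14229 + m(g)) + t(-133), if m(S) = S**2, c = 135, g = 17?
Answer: 14786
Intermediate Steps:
t(M) = 135 - M
(14229 + m(g)) + t(-133) = (14229 + 17**2) + (135 - 1*(-133)) = (14229 + 289) + (135 + 133) = 14518 + 268 = 14786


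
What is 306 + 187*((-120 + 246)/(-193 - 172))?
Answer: 88128/365 ≈ 241.45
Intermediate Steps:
306 + 187*((-120 + 246)/(-193 - 172)) = 306 + 187*(126/(-365)) = 306 + 187*(126*(-1/365)) = 306 + 187*(-126/365) = 306 - 23562/365 = 88128/365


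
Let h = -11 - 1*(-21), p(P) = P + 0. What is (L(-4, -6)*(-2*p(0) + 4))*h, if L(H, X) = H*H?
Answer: 640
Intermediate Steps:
L(H, X) = H²
p(P) = P
h = 10 (h = -11 + 21 = 10)
(L(-4, -6)*(-2*p(0) + 4))*h = ((-4)²*(-2*0 + 4))*10 = (16*(0 + 4))*10 = (16*4)*10 = 64*10 = 640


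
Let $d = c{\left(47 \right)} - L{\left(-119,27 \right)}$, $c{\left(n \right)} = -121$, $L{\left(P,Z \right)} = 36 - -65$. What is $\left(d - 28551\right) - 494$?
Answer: $-29267$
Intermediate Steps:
$L{\left(P,Z \right)} = 101$ ($L{\left(P,Z \right)} = 36 + 65 = 101$)
$d = -222$ ($d = -121 - 101 = -222$)
$\left(d - 28551\right) - 494 = \left(-222 - 28551\right) - 494 = -28773 - 494 = -29267$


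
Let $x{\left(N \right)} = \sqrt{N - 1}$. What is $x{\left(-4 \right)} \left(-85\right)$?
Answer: $- 85 i \sqrt{5} \approx - 190.07 i$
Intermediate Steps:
$x{\left(N \right)} = \sqrt{-1 + N}$
$x{\left(-4 \right)} \left(-85\right) = \sqrt{-1 - 4} \left(-85\right) = \sqrt{-5} \left(-85\right) = i \sqrt{5} \left(-85\right) = - 85 i \sqrt{5}$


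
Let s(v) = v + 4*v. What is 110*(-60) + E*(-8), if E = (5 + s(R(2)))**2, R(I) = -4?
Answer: -8400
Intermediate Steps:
s(v) = 5*v
E = 225 (E = (5 + 5*(-4))**2 = (5 - 20)**2 = (-15)**2 = 225)
110*(-60) + E*(-8) = 110*(-60) + 225*(-8) = -6600 - 1800 = -8400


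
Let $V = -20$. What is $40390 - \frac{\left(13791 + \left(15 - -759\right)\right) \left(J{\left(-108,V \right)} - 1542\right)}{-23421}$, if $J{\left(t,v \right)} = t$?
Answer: $\frac{307313980}{7807} \approx 39364.0$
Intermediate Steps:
$40390 - \frac{\left(13791 + \left(15 - -759\right)\right) \left(J{\left(-108,V \right)} - 1542\right)}{-23421} = 40390 - \frac{\left(13791 + \left(15 - -759\right)\right) \left(-108 - 1542\right)}{-23421} = 40390 - \left(13791 + \left(15 + 759\right)\right) \left(-1650\right) \left(- \frac{1}{23421}\right) = 40390 - \left(13791 + 774\right) \left(-1650\right) \left(- \frac{1}{23421}\right) = 40390 - 14565 \left(-1650\right) \left(- \frac{1}{23421}\right) = 40390 - \left(-24032250\right) \left(- \frac{1}{23421}\right) = 40390 - \frac{8010750}{7807} = \frac{307313980}{7807}$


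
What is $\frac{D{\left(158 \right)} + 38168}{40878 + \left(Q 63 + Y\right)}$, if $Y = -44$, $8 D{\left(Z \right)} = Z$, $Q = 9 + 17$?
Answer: $\frac{152751}{169888} \approx 0.89913$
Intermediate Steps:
$Q = 26$
$D{\left(Z \right)} = \frac{Z}{8}$
$\frac{D{\left(158 \right)} + 38168}{40878 + \left(Q 63 + Y\right)} = \frac{\frac{1}{8} \cdot 158 + 38168}{40878 + \left(26 \cdot 63 - 44\right)} = \frac{\frac{79}{4} + 38168}{40878 + \left(1638 - 44\right)} = \frac{152751}{4 \left(40878 + 1594\right)} = \frac{152751}{4 \cdot 42472} = \frac{152751}{4} \cdot \frac{1}{42472} = \frac{152751}{169888}$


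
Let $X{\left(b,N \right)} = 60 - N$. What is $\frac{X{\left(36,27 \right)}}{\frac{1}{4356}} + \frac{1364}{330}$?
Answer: $\frac{2156282}{15} \approx 1.4375 \cdot 10^{5}$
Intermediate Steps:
$\frac{X{\left(36,27 \right)}}{\frac{1}{4356}} + \frac{1364}{330} = \frac{60 - 27}{\frac{1}{4356}} + \frac{1364}{330} = \left(60 - 27\right) \frac{1}{\frac{1}{4356}} + 1364 \cdot \frac{1}{330} = 33 \cdot 4356 + \frac{62}{15} = 143748 + \frac{62}{15} = \frac{2156282}{15}$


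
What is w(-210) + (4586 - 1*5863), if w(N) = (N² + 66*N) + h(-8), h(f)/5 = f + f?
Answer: 28883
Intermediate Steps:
h(f) = 10*f (h(f) = 5*(f + f) = 5*(2*f) = 10*f)
w(N) = -80 + N² + 66*N (w(N) = (N² + 66*N) + 10*(-8) = (N² + 66*N) - 80 = -80 + N² + 66*N)
w(-210) + (4586 - 1*5863) = (-80 + (-210)² + 66*(-210)) + (4586 - 1*5863) = (-80 + 44100 - 13860) + (4586 - 5863) = 30160 - 1277 = 28883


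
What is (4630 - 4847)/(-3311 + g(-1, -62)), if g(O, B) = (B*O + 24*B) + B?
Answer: 217/4799 ≈ 0.045218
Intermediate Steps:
g(O, B) = 25*B + B*O (g(O, B) = (24*B + B*O) + B = 25*B + B*O)
(4630 - 4847)/(-3311 + g(-1, -62)) = (4630 - 4847)/(-3311 - 62*(25 - 1)) = -217/(-3311 - 62*24) = -217/(-3311 - 1488) = -217/(-4799) = -217*(-1/4799) = 217/4799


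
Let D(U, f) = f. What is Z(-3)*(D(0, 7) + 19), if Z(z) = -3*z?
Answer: 234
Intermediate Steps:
Z(-3)*(D(0, 7) + 19) = (-3*(-3))*(7 + 19) = 9*26 = 234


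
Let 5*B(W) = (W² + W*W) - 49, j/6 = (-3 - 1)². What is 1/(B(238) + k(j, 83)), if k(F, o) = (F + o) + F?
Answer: 5/114614 ≈ 4.3625e-5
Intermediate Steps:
j = 96 (j = 6*(-3 - 1)² = 6*(-4)² = 6*16 = 96)
B(W) = -49/5 + 2*W²/5 (B(W) = ((W² + W*W) - 49)/5 = ((W² + W²) - 49)/5 = (2*W² - 49)/5 = (-49 + 2*W²)/5 = -49/5 + 2*W²/5)
k(F, o) = o + 2*F
1/(B(238) + k(j, 83)) = 1/((-49/5 + (⅖)*238²) + (83 + 2*96)) = 1/((-49/5 + (⅖)*56644) + (83 + 192)) = 1/((-49/5 + 113288/5) + 275) = 1/(113239/5 + 275) = 1/(114614/5) = 5/114614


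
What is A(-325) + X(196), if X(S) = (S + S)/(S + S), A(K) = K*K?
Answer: 105626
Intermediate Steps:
A(K) = K²
X(S) = 1 (X(S) = (2*S)/((2*S)) = (2*S)*(1/(2*S)) = 1)
A(-325) + X(196) = (-325)² + 1 = 105625 + 1 = 105626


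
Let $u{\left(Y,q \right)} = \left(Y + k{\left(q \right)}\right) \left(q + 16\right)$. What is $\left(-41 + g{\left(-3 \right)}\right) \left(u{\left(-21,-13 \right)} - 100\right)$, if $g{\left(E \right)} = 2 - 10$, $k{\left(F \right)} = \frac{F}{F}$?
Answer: $7840$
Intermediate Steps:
$k{\left(F \right)} = 1$
$g{\left(E \right)} = -8$
$u{\left(Y,q \right)} = \left(1 + Y\right) \left(16 + q\right)$ ($u{\left(Y,q \right)} = \left(Y + 1\right) \left(q + 16\right) = \left(1 + Y\right) \left(16 + q\right)$)
$\left(-41 + g{\left(-3 \right)}\right) \left(u{\left(-21,-13 \right)} - 100\right) = \left(-41 - 8\right) \left(\left(16 - 13 + 16 \left(-21\right) - -273\right) - 100\right) = - 49 \left(\left(16 - 13 - 336 + 273\right) - 100\right) = - 49 \left(-60 - 100\right) = \left(-49\right) \left(-160\right) = 7840$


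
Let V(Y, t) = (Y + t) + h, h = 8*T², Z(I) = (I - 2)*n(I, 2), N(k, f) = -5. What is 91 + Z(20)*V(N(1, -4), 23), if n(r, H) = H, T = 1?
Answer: 1027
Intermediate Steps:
Z(I) = -4 + 2*I (Z(I) = (I - 2)*2 = (-2 + I)*2 = -4 + 2*I)
h = 8 (h = 8*1² = 8*1 = 8)
V(Y, t) = 8 + Y + t (V(Y, t) = (Y + t) + 8 = 8 + Y + t)
91 + Z(20)*V(N(1, -4), 23) = 91 + (-4 + 2*20)*(8 - 5 + 23) = 91 + (-4 + 40)*26 = 91 + 36*26 = 91 + 936 = 1027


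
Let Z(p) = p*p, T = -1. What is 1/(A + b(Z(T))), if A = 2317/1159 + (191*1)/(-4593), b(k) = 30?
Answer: 5323287/170119222 ≈ 0.031291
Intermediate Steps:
Z(p) = p²
A = 10420612/5323287 (A = 2317*(1/1159) + 191*(-1/4593) = 2317/1159 - 191/4593 = 10420612/5323287 ≈ 1.9576)
1/(A + b(Z(T))) = 1/(10420612/5323287 + 30) = 1/(170119222/5323287) = 5323287/170119222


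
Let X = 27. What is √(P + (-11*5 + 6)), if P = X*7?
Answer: 2*√35 ≈ 11.832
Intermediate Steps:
P = 189 (P = 27*7 = 189)
√(P + (-11*5 + 6)) = √(189 + (-11*5 + 6)) = √(189 + (-55 + 6)) = √(189 - 49) = √140 = 2*√35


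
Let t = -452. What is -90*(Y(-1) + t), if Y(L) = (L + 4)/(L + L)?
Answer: 40815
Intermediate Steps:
Y(L) = (4 + L)/(2*L) (Y(L) = (4 + L)/((2*L)) = (4 + L)*(1/(2*L)) = (4 + L)/(2*L))
-90*(Y(-1) + t) = -90*((½)*(4 - 1)/(-1) - 452) = -90*((½)*(-1)*3 - 452) = -90*(-3/2 - 452) = -90*(-907/2) = 40815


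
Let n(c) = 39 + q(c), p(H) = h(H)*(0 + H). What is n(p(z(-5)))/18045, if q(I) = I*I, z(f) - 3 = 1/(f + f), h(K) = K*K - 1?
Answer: 166925707/6015000000 ≈ 0.027752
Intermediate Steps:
h(K) = -1 + K**2 (h(K) = K**2 - 1 = -1 + K**2)
z(f) = 3 + 1/(2*f) (z(f) = 3 + 1/(f + f) = 3 + 1/(2*f))
q(I) = I**2
p(H) = H*(-1 + H**2) (p(H) = (-1 + H**2)*(0 + H) = (-1 + H**2)*H = H*(-1 + H**2))
n(c) = 39 + c**2
n(p(z(-5)))/18045 = (39 + ((3 + (1/2)/(-5))**3 - (3 + (1/2)/(-5)))**2)/18045 = (39 + ((3 + (1/2)*(-1/5))**3 - (3 + (1/2)*(-1/5)))**2)*(1/18045) = (39 + ((3 - 1/10)**3 - (3 - 1/10))**2)*(1/18045) = (39 + ((29/10)**3 - 1*29/10)**2)*(1/18045) = (39 + (24389/1000 - 29/10)**2)*(1/18045) = (39 + (21489/1000)**2)*(1/18045) = (39 + 461777121/1000000)*(1/18045) = (500777121/1000000)*(1/18045) = 166925707/6015000000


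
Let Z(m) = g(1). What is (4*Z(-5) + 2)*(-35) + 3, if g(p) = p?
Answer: -207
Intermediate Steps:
Z(m) = 1
(4*Z(-5) + 2)*(-35) + 3 = (4*1 + 2)*(-35) + 3 = (4 + 2)*(-35) + 3 = 6*(-35) + 3 = -210 + 3 = -207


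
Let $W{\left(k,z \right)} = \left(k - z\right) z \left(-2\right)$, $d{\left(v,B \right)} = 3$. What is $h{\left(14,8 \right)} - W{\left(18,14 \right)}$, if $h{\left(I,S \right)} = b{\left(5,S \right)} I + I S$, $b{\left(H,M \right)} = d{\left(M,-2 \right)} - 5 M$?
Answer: $-294$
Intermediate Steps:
$W{\left(k,z \right)} = - 2 z \left(k - z\right)$ ($W{\left(k,z \right)} = z \left(k - z\right) \left(-2\right) = - 2 z \left(k - z\right)$)
$b{\left(H,M \right)} = 3 - 5 M$
$h{\left(I,S \right)} = I S + I \left(3 - 5 S\right)$ ($h{\left(I,S \right)} = \left(3 - 5 S\right) I + I S = I \left(3 - 5 S\right) + I S = I S + I \left(3 - 5 S\right)$)
$h{\left(14,8 \right)} - W{\left(18,14 \right)} = 14 \left(3 - 32\right) - 2 \cdot 14 \left(14 - 18\right) = 14 \left(-29\right) - 2 \cdot 14 \left(-4\right) = -406 - -112 = -406 + 112 = -294$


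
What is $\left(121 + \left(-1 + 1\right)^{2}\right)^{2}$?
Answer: $14641$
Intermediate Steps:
$\left(121 + \left(-1 + 1\right)^{2}\right)^{2} = \left(121 + 0^{2}\right)^{2} = \left(121 + 0\right)^{2} = 121^{2} = 14641$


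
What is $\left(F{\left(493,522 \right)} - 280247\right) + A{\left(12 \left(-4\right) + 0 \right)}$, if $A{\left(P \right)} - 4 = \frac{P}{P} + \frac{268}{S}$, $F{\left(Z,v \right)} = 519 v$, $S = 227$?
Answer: $- \frac{2116280}{227} \approx -9322.8$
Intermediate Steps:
$A{\left(P \right)} = \frac{1403}{227}$ ($A{\left(P \right)} = 4 + \left(\frac{P}{P} + \frac{268}{227}\right) = 4 + \left(1 + 268 \cdot \frac{1}{227}\right) = 4 + \left(1 + \frac{268}{227}\right) = 4 + \frac{495}{227} = \frac{1403}{227}$)
$\left(F{\left(493,522 \right)} - 280247\right) + A{\left(12 \left(-4\right) + 0 \right)} = \left(519 \cdot 522 - 280247\right) + \frac{1403}{227} = \left(270918 - 280247\right) + \frac{1403}{227} = -9329 + \frac{1403}{227} = - \frac{2116280}{227}$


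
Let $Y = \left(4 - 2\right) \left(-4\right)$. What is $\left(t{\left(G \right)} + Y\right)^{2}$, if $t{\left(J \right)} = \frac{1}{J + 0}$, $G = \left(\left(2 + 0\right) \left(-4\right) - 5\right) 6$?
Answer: $\frac{390625}{6084} \approx 64.205$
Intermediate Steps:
$Y = -8$ ($Y = 2 \left(-4\right) = -8$)
$G = -78$ ($G = \left(2 \left(-4\right) - 5\right) 6 = \left(-8 - 5\right) 6 = \left(-13\right) 6 = -78$)
$t{\left(J \right)} = \frac{1}{J}$
$\left(t{\left(G \right)} + Y\right)^{2} = \left(\frac{1}{-78} - 8\right)^{2} = \left(- \frac{1}{78} - 8\right)^{2} = \left(- \frac{625}{78}\right)^{2} = \frac{390625}{6084}$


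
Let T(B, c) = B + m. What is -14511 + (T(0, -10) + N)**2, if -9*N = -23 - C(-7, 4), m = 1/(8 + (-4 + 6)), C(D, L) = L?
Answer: -1450139/100 ≈ -14501.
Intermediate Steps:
m = 1/10 (m = 1/(8 + 2) = 1/10 ≈ 0.10000)
T(B, c) = 1/10 + B (T(B, c) = B + 1/10 = 1/10 + B)
N = 3 (N = -(-23 - 1*4)/9 = -(-23 - 4)/9 = -1/9*(-27) = 3)
-14511 + (T(0, -10) + N)**2 = -14511 + ((1/10 + 0) + 3)**2 = -14511 + (1/10 + 3)**2 = -14511 + (31/10)**2 = -14511 + 961/100 = -1450139/100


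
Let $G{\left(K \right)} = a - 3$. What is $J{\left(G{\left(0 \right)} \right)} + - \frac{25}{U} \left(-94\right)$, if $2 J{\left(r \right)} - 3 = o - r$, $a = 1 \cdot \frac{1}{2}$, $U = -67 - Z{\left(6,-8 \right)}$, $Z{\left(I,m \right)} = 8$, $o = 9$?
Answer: $- \frac{289}{12} \approx -24.083$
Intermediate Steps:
$U = -75$ ($U = -67 - 8 = -75$)
$a = \frac{1}{2}$ ($a = 1 \cdot \frac{1}{2} = \frac{1}{2} \approx 0.5$)
$G{\left(K \right)} = - \frac{5}{2}$ ($G{\left(K \right)} = \frac{1}{2} - 3 = - \frac{5}{2}$)
$J{\left(r \right)} = 6 - \frac{r}{2}$ ($J{\left(r \right)} = \frac{3}{2} + \frac{9 - r}{2} = \frac{3}{2} - \left(- \frac{9}{2} + \frac{r}{2}\right) = 6 - \frac{r}{2}$)
$J{\left(G{\left(0 \right)} \right)} + - \frac{25}{U} \left(-94\right) = \left(6 - - \frac{5}{4}\right) + - \frac{25}{-75} \left(-94\right) = \left(6 + \frac{5}{4}\right) + \left(-25\right) \left(- \frac{1}{75}\right) \left(-94\right) = \frac{29}{4} + \frac{1}{3} \left(-94\right) = \frac{29}{4} - \frac{94}{3} = - \frac{289}{12}$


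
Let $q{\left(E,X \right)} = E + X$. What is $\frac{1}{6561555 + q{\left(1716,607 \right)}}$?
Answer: $\frac{1}{6563878} \approx 1.5235 \cdot 10^{-7}$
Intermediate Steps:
$\frac{1}{6561555 + q{\left(1716,607 \right)}} = \frac{1}{6561555 + \left(1716 + 607\right)} = \frac{1}{6561555 + 2323} = \frac{1}{6563878}$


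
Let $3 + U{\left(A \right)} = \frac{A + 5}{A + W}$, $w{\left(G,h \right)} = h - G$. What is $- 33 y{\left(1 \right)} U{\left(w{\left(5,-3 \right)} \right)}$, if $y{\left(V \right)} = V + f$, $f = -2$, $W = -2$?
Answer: $- \frac{891}{10} \approx -89.1$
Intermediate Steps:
$y{\left(V \right)} = -2 + V$ ($y{\left(V \right)} = V - 2 = -2 + V$)
$U{\left(A \right)} = -3 + \frac{5 + A}{-2 + A}$ ($U{\left(A \right)} = -3 + \frac{A + 5}{A - 2} = -3 + \frac{5 + A}{-2 + A}$)
$- 33 y{\left(1 \right)} U{\left(w{\left(5,-3 \right)} \right)} = - 33 \left(-2 + 1\right) \frac{11 - 2 \left(-3 - 5\right)}{-2 - 8} = \left(-33\right) \left(-1\right) \frac{11 - 2 \left(-3 - 5\right)}{-2 - 8} = 33 \frac{11 - -16}{-2 - 8} = 33 \frac{11 + 16}{-10} = 33 \left(\left(- \frac{1}{10}\right) 27\right) = 33 \left(- \frac{27}{10}\right) = - \frac{891}{10}$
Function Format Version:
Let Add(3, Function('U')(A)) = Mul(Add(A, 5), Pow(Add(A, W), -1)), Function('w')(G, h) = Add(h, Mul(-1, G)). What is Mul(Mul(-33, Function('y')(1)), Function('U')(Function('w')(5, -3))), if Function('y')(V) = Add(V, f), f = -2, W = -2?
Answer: Rational(-891, 10) ≈ -89.100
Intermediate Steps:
Function('y')(V) = Add(-2, V) (Function('y')(V) = Add(V, -2) = Add(-2, V))
Function('U')(A) = Add(-3, Mul(Pow(Add(-2, A), -1), Add(5, A))) (Function('U')(A) = Add(-3, Mul(Add(A, 5), Pow(Add(A, -2), -1))) = Add(-3, Mul(Add(5, A), Pow(Add(-2, A), -1))) = Add(-3, Mul(Pow(Add(-2, A), -1), Add(5, A))))
Mul(Mul(-33, Function('y')(1)), Function('U')(Function('w')(5, -3))) = Mul(Mul(-33, Add(-2, 1)), Mul(Pow(Add(-2, Add(-3, Mul(-1, 5))), -1), Add(11, Mul(-2, Add(-3, Mul(-1, 5)))))) = Mul(Mul(-33, -1), Mul(Pow(Add(-2, Add(-3, -5)), -1), Add(11, Mul(-2, Add(-3, -5))))) = Mul(33, Mul(Pow(Add(-2, -8), -1), Add(11, Mul(-2, -8)))) = Mul(33, Mul(Pow(-10, -1), Add(11, 16))) = Mul(33, Mul(Rational(-1, 10), 27)) = Mul(33, Rational(-27, 10)) = Rational(-891, 10)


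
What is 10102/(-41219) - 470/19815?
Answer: -43908812/163350897 ≈ -0.26880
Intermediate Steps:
10102/(-41219) - 470/19815 = 10102*(-1/41219) - 470*1/19815 = -10102/41219 - 94/3963 = -43908812/163350897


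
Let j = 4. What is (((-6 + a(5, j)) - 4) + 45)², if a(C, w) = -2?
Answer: 1089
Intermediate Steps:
(((-6 + a(5, j)) - 4) + 45)² = (((-6 - 2) - 4) + 45)² = ((-8 - 4) + 45)² = (-12 + 45)² = 33² = 1089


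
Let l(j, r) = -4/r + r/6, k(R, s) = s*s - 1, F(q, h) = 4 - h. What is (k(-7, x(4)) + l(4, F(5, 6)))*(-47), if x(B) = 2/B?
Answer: -517/12 ≈ -43.083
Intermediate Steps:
k(R, s) = -1 + s**2 (k(R, s) = s**2 - 1 = -1 + s**2)
l(j, r) = -4/r + r/6 (l(j, r) = -4/r + r*(1/6) = -4/r + r/6)
(k(-7, x(4)) + l(4, F(5, 6)))*(-47) = ((-1 + (2/4)**2) + (-4/(4 - 1*6) + (4 - 1*6)/6))*(-47) = ((-1 + (2*(1/4))**2) + (-4/(4 - 6) + (4 - 6)/6))*(-47) = ((-1 + (1/2)**2) + (-4/(-2) + (1/6)*(-2)))*(-47) = ((-1 + 1/4) + (-4*(-1/2) - 1/3))*(-47) = (-3/4 + (2 - 1/3))*(-47) = (-3/4 + 5/3)*(-47) = (11/12)*(-47) = -517/12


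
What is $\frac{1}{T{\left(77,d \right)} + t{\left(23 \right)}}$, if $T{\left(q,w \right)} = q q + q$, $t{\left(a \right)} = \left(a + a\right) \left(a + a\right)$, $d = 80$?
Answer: $\frac{1}{8122} \approx 0.00012312$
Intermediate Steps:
$t{\left(a \right)} = 4 a^{2}$ ($t{\left(a \right)} = 2 a 2 a = 4 a^{2}$)
$T{\left(q,w \right)} = q + q^{2}$ ($T{\left(q,w \right)} = q^{2} + q = q + q^{2}$)
$\frac{1}{T{\left(77,d \right)} + t{\left(23 \right)}} = \frac{1}{77 \left(1 + 77\right) + 4 \cdot 23^{2}} = \frac{1}{77 \cdot 78 + 4 \cdot 529} = \frac{1}{6006 + 2116} = \frac{1}{8122}$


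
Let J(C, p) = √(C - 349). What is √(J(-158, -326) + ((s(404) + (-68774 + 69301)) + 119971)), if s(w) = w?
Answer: √(120902 + 13*I*√3) ≈ 347.71 + 0.032*I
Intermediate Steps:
J(C, p) = √(-349 + C)
√(J(-158, -326) + ((s(404) + (-68774 + 69301)) + 119971)) = √(√(-349 - 158) + ((404 + (-68774 + 69301)) + 119971)) = √(√(-507) + ((404 + 527) + 119971)) = √(13*I*√3 + (931 + 119971)) = √(13*I*√3 + 120902) = √(120902 + 13*I*√3)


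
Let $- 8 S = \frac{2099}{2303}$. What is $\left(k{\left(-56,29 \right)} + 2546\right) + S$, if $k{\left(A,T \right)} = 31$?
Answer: $\frac{47476549}{18424} \approx 2576.9$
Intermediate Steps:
$S = - \frac{2099}{18424}$ ($S = - \frac{2099 \cdot \frac{1}{2303}}{8} = \left(- \frac{1}{8}\right) \frac{2099}{2303} = - \frac{2099}{18424} \approx -0.11393$)
$\left(k{\left(-56,29 \right)} + 2546\right) + S = \left(31 + 2546\right) - \frac{2099}{18424} = 2577 - \frac{2099}{18424} = \frac{47476549}{18424}$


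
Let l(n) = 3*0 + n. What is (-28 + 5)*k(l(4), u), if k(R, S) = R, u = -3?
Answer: -92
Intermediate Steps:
l(n) = n (l(n) = 0 + n = n)
(-28 + 5)*k(l(4), u) = (-28 + 5)*4 = -23*4 = -92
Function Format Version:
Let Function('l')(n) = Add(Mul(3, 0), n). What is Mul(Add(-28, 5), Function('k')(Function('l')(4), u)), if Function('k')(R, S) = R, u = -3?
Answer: -92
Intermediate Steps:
Function('l')(n) = n (Function('l')(n) = Add(0, n) = n)
Mul(Add(-28, 5), Function('k')(Function('l')(4), u)) = Mul(Add(-28, 5), 4) = Mul(-23, 4) = -92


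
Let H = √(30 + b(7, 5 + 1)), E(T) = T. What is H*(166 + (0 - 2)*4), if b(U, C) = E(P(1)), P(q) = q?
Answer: 158*√31 ≈ 879.71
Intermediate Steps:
b(U, C) = 1
H = √31 (H = √(30 + 1) = √31 ≈ 5.5678)
H*(166 + (0 - 2)*4) = √31*(166 + (0 - 2)*4) = √31*(166 - 2*4) = √31*(166 - 8) = √31*158 = 158*√31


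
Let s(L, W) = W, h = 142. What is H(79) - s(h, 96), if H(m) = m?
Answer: -17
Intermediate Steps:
H(79) - s(h, 96) = 79 - 1*96 = 79 - 96 = -17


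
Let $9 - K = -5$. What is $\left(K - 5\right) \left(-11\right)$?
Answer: $-99$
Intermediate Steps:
$K = 14$ ($K = 9 - -5 = 9 + 5 = 14$)
$\left(K - 5\right) \left(-11\right) = \left(14 - 5\right) \left(-11\right) = 9 \left(-11\right) = -99$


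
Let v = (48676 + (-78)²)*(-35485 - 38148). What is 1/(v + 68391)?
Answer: -1/4032074689 ≈ -2.4801e-10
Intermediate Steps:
v = -4032143080 (v = (48676 + 6084)*(-73633) = 54760*(-73633) = -4032143080)
1/(v + 68391) = 1/(-4032143080 + 68391) = 1/(-4032074689) = -1/4032074689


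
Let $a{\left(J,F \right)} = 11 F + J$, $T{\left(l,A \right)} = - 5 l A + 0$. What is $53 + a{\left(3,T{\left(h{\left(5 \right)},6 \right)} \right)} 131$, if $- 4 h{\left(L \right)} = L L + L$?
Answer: $324671$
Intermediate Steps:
$h{\left(L \right)} = - \frac{L}{4} - \frac{L^{2}}{4}$ ($h{\left(L \right)} = - \frac{L L + L}{4} = - \frac{L^{2} + L}{4} = - \frac{L + L^{2}}{4} = - \frac{L}{4} - \frac{L^{2}}{4}$)
$T{\left(l,A \right)} = - 5 A l$ ($T{\left(l,A \right)} = - 5 A l + 0 = - 5 A l$)
$a{\left(J,F \right)} = J + 11 F$
$53 + a{\left(3,T{\left(h{\left(5 \right)},6 \right)} \right)} 131 = 53 + \left(3 + 11 \left(\left(-5\right) 6 \left(\left(- \frac{1}{4}\right) 5 \left(1 + 5\right)\right)\right)\right) 131 = 53 + \left(3 + 11 \left(\left(-5\right) 6 \left(\left(- \frac{1}{4}\right) 5 \cdot 6\right)\right)\right) 131 = 53 + \left(3 + 11 \left(\left(-5\right) 6 \left(- \frac{15}{2}\right)\right)\right) 131 = 53 + \left(3 + 11 \cdot 225\right) 131 = 53 + \left(3 + 2475\right) 131 = 53 + 2478 \cdot 131 = 53 + 324618 = 324671$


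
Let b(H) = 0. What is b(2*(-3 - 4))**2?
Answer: 0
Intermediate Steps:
b(2*(-3 - 4))**2 = 0**2 = 0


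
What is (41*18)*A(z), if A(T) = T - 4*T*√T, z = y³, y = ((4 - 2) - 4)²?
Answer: -1464192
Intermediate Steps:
y = 4 (y = (2 - 4)² = (-2)² = 4)
z = 64 (z = 4³ = 64)
A(T) = T - 4*T^(3/2)
(41*18)*A(z) = (41*18)*(64 - 4*64^(3/2)) = 738*(64 - 4*512) = 738*(64 - 2048) = 738*(-1984) = -1464192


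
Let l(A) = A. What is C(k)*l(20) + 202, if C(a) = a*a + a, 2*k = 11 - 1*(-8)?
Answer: 2197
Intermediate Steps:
k = 19/2 (k = (11 - 1*(-8))/2 = (11 + 8)/2 = (½)*19 = 19/2 ≈ 9.5000)
C(a) = a + a² (C(a) = a² + a = a + a²)
C(k)*l(20) + 202 = (19*(1 + 19/2)/2)*20 + 202 = ((19/2)*(21/2))*20 + 202 = (399/4)*20 + 202 = 1995 + 202 = 2197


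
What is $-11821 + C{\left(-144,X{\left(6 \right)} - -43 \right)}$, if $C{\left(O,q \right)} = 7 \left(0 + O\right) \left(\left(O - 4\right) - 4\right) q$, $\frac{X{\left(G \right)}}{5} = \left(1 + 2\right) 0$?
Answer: $6576467$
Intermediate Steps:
$X{\left(G \right)} = 0$ ($X{\left(G \right)} = 5 \left(1 + 2\right) 0 = 5 \cdot 3 \cdot 0 = 5 \cdot 0 = 0$)
$C{\left(O,q \right)} = 7 O q \left(-8 + O\right)$ ($C{\left(O,q \right)} = 7 O \left(\left(-4 + O\right) - 4\right) q = 7 O \left(-8 + O\right) q = 7 O q \left(-8 + O\right)$)
$-11821 + C{\left(-144,X{\left(6 \right)} - -43 \right)} = -11821 + 7 \left(-144\right) \left(0 - -43\right) \left(-8 - 144\right) = -11821 + 7 \left(-144\right) \left(0 + 43\right) \left(-152\right) = -11821 + 7 \left(-144\right) 43 \left(-152\right) = -11821 + 6588288 = 6576467$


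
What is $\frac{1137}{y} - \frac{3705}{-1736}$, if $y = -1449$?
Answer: $\frac{161653}{119784} \approx 1.3495$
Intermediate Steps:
$\frac{1137}{y} - \frac{3705}{-1736} = \frac{1137}{-1449} - \frac{3705}{-1736} = 1137 \left(- \frac{1}{1449}\right) - - \frac{3705}{1736} = - \frac{379}{483} + \frac{3705}{1736} = \frac{161653}{119784}$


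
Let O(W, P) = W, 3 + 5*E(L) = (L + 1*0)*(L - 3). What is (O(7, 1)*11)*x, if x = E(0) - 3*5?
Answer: -6006/5 ≈ -1201.2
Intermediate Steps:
E(L) = -3/5 + L*(-3 + L)/5 (E(L) = -3/5 + ((L + 1*0)*(L - 3))/5 = -3/5 + ((L + 0)*(-3 + L))/5 = -3/5 + (L*(-3 + L))/5 = -3/5 + L*(-3 + L)/5)
x = -78/5 (x = (-3/5 - 3/5*0 + (1/5)*0**2) - 3*5 = (-3/5 + 0 + (1/5)*0) - 1*15 = (-3/5 + 0 + 0) - 15 = -3/5 - 15 = -78/5 ≈ -15.600)
(O(7, 1)*11)*x = (7*11)*(-78/5) = 77*(-78/5) = -6006/5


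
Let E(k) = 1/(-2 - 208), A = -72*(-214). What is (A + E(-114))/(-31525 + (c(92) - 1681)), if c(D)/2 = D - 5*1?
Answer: -3235679/6936720 ≈ -0.46646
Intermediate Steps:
c(D) = -10 + 2*D (c(D) = 2*(D - 5*1) = 2*(D - 5) = 2*(-5 + D) = -10 + 2*D)
A = 15408
E(k) = -1/210 (E(k) = 1/(-210) = -1/210)
(A + E(-114))/(-31525 + (c(92) - 1681)) = (15408 - 1/210)/(-31525 + ((-10 + 2*92) - 1681)) = 3235679/(210*(-31525 + ((-10 + 184) - 1681))) = 3235679/(210*(-31525 + (174 - 1681))) = 3235679/(210*(-31525 - 1507)) = (3235679/210)/(-33032) = (3235679/210)*(-1/33032) = -3235679/6936720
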